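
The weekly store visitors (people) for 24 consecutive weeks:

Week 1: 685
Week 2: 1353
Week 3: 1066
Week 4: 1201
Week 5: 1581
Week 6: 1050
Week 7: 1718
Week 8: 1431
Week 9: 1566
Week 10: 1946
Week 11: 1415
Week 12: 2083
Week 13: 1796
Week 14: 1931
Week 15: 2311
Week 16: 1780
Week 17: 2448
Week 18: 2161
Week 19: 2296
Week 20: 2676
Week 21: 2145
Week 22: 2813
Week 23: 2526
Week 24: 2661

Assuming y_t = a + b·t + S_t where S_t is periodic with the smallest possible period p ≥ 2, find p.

5

First differences y_{t+1} − y_t: 668, -287, 135, 380, -531, 668, -287, 135, 380, -531, 668, -287, …
The difference pattern repeats every 5 terms and not for any smaller step, so p = 5.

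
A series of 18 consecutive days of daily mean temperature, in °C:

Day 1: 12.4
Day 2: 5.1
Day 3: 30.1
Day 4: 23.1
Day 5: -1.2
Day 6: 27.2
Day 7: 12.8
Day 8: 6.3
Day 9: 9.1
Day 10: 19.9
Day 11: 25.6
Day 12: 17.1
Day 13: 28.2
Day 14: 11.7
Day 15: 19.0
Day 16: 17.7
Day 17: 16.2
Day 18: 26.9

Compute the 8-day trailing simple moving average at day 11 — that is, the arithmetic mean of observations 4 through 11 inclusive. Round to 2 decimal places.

15.35

Sum of periods 4–11: 23.1 + (-1.2) + 27.2 + 12.8 + 6.3 + 9.1 + 19.9 + 25.6 = 122.8
Divide by 8: 122.8 / 8 = 15.35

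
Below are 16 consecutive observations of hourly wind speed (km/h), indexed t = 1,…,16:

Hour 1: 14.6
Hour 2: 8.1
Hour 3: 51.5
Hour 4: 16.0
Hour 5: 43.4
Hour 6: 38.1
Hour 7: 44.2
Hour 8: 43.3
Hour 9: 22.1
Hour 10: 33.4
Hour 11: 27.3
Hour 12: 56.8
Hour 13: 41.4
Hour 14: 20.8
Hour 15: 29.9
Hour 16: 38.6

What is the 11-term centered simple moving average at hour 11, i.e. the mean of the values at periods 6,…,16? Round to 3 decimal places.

35.991

Sum of periods 6–16: 38.1 + 44.2 + 43.3 + 22.1 + 33.4 + 27.3 + 56.8 + 41.4 + 20.8 + 29.9 + 38.6 = 395.9
Divide by 11: 395.9 / 11 = 35.991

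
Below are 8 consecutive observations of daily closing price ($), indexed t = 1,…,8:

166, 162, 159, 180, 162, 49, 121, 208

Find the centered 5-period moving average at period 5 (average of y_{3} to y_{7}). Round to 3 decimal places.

134.200

Sum of periods 3–7: 159 + 180 + 162 + 49 + 121 = 671
Divide by 5: 671 / 5 = 134.200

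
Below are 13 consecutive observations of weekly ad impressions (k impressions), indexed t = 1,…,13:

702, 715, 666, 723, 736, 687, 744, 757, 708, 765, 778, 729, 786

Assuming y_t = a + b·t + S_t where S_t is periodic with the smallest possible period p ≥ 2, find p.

3

First differences y_{t+1} − y_t: 13, -49, 57, 13, -49, 57, 13, -49, …
The difference pattern repeats every 3 terms and not for any smaller step, so p = 3.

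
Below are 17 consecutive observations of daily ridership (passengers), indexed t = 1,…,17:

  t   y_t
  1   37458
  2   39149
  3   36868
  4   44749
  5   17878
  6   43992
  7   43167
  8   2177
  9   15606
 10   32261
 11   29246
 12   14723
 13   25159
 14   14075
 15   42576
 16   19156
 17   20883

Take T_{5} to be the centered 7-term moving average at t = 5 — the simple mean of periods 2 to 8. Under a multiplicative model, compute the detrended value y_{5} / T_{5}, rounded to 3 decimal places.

Trend T_5 = (39149 + 36868 + 44749 + 17878 + 43992 + 43167 + 2177) / 7 = 227980/7 = 32568.57143
Ratio to trend: 17878 / 32568.57143 = 0.549

0.549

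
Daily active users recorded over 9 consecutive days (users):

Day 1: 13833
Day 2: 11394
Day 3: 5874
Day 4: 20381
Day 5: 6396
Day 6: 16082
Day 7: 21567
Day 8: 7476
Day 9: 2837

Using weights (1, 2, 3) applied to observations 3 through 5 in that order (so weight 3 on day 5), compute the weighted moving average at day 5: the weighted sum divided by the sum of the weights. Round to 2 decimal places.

10970.67

Weighted sum: 1·5874 + 2·20381 + 3·6396 = 5874 + 40762 + 19188 = 65824
Weight total: 1 + 2 + 3 = 6
WMA = 65824 / 6 = 10970.67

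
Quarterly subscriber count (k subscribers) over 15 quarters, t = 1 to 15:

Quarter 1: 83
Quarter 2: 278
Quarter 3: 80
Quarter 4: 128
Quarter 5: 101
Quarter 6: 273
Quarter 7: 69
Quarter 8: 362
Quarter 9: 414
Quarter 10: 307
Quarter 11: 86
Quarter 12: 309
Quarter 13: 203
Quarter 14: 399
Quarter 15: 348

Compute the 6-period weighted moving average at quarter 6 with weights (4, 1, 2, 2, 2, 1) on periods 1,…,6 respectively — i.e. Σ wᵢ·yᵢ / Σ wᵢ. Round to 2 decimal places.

125.08

Weighted sum: 4·83 + 1·278 + 2·80 + 2·128 + 2·101 + 1·273 = 332 + 278 + 160 + 256 + 202 + 273 = 1501
Weight total: 4 + 1 + 2 + 2 + 2 + 1 = 12
WMA = 1501 / 12 = 125.08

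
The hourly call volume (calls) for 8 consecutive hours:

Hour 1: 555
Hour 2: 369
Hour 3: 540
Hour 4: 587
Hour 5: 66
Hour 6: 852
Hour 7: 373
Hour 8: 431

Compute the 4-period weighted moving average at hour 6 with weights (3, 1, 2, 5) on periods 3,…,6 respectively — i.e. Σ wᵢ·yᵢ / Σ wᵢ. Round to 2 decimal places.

Weighted sum: 3·540 + 1·587 + 2·66 + 5·852 = 1620 + 587 + 132 + 4260 = 6599
Weight total: 3 + 1 + 2 + 5 = 11
WMA = 6599 / 11 = 599.91

599.91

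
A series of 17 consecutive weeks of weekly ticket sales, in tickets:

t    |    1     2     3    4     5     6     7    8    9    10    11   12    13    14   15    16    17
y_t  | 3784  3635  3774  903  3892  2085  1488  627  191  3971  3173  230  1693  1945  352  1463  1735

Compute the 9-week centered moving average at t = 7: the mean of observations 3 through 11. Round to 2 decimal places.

Sum of periods 3–11: 3774 + 903 + 3892 + 2085 + 1488 + 627 + 191 + 3971 + 3173 = 20104
Divide by 9: 20104 / 9 = 2233.78

2233.78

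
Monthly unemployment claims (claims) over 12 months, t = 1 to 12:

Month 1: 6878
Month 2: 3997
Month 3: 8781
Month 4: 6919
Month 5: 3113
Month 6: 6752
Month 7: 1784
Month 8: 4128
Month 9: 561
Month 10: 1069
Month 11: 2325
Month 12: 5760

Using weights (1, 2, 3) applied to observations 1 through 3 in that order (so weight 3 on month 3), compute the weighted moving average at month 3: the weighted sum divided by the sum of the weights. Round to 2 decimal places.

Weighted sum: 1·6878 + 2·3997 + 3·8781 = 6878 + 7994 + 26343 = 41215
Weight total: 1 + 2 + 3 = 6
WMA = 41215 / 6 = 6869.17

6869.17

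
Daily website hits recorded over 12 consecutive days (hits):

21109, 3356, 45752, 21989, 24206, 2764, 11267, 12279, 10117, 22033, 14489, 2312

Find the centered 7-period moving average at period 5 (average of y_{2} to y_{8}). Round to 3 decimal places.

Sum of periods 2–8: 3356 + 45752 + 21989 + 24206 + 2764 + 11267 + 12279 = 121613
Divide by 7: 121613 / 7 = 17373.286

17373.286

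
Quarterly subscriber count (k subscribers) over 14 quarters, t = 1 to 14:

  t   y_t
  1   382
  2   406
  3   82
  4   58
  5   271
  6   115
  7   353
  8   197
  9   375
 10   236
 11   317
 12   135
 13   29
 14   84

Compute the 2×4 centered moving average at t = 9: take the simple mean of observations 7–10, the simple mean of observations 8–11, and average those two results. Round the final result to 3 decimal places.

Sum over 7–10: 353 + 197 + 375 + 236 = 1161
Sum over 8–11: 197 + 375 + 236 + 317 = 1125
CMA at t=9 = (1161 + 1125) / (2·4) = 2286 / 8 = 285.750

285.750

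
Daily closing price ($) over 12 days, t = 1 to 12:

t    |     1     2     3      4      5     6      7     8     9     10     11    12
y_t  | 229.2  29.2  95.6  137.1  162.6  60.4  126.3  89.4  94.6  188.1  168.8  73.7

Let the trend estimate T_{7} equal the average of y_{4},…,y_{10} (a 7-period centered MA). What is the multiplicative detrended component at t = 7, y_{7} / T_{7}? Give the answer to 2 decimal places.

1.03

Trend T_7 = (137.1 + 162.6 + 60.4 + 126.3 + 89.4 + 94.6 + 188.1) / 7 = 858.5/7 = 122.6429
Ratio to trend: 126.3 / 122.6429 = 1.03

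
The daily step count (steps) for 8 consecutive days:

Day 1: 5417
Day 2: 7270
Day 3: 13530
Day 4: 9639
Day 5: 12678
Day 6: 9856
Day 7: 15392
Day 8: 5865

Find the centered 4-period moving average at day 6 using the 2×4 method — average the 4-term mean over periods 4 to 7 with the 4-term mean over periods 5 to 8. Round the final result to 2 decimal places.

11419.50

Sum over 4–7: 9639 + 12678 + 9856 + 15392 = 47565
Sum over 5–8: 12678 + 9856 + 15392 + 5865 = 43791
CMA at t=6 = (47565 + 43791) / (2·4) = 91356 / 8 = 11419.50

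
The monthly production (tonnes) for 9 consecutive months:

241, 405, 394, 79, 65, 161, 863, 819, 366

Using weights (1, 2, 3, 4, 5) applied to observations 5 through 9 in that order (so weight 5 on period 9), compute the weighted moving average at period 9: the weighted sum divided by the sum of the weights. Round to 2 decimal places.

538.80

Weighted sum: 1·65 + 2·161 + 3·863 + 4·819 + 5·366 = 65 + 322 + 2589 + 3276 + 1830 = 8082
Weight total: 1 + 2 + 3 + 4 + 5 = 15
WMA = 8082 / 15 = 538.80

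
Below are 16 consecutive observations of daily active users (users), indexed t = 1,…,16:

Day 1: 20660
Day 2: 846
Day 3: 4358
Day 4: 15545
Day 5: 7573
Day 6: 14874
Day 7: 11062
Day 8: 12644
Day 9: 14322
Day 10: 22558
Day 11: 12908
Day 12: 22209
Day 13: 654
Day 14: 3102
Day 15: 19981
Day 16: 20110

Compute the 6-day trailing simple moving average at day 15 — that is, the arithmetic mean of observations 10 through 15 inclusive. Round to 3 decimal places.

13568.667

Sum of periods 10–15: 22558 + 12908 + 22209 + 654 + 3102 + 19981 = 81412
Divide by 6: 81412 / 6 = 13568.667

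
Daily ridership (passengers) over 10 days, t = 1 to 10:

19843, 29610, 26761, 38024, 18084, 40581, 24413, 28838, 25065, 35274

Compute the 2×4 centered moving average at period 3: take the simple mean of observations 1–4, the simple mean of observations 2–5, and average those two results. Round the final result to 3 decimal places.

28339.625

Sum over 1–4: 19843 + 29610 + 26761 + 38024 = 114238
Sum over 2–5: 29610 + 26761 + 38024 + 18084 = 112479
CMA at t=3 = (114238 + 112479) / (2·4) = 226717 / 8 = 28339.625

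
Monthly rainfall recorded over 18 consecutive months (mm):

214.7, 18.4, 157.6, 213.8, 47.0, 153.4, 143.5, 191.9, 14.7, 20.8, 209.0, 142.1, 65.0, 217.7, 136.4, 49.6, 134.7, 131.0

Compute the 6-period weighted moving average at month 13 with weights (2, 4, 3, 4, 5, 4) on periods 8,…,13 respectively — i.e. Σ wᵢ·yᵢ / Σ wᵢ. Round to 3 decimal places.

Weighted sum: 2·191.9 + 4·14.7 + 3·20.8 + 4·209.0 + 5·142.1 + 4·65.0 = 383.8 + 58.8 + 62.4 + 836.0 + 710.5 + 260.0 = 2311.5
Weight total: 2 + 4 + 3 + 4 + 5 + 4 = 22
WMA = 2311.5 / 22 = 105.068

105.068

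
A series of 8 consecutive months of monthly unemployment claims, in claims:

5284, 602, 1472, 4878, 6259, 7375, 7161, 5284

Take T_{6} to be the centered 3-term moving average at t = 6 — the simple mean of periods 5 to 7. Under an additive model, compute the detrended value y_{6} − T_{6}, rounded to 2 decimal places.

Trend T_6 = (6259 + 7375 + 7161) / 3 = 20795/3 = 6931.6667
Detrended value: 7375 − 6931.6667 = 443.33

443.33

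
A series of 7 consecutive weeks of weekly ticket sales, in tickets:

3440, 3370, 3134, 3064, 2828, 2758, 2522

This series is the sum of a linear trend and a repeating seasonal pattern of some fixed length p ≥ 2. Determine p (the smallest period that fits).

First differences y_{t+1} − y_t: -70, -236, -70, -236, -70, -236, …
The difference pattern repeats every 2 terms and not for any smaller step, so p = 2.

2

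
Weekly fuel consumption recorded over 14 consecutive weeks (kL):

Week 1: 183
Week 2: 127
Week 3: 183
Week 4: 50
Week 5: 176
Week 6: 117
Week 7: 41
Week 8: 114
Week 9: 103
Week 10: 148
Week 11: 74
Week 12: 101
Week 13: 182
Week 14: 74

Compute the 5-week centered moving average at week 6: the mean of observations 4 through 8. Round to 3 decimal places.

Sum of periods 4–8: 50 + 176 + 117 + 41 + 114 = 498
Divide by 5: 498 / 5 = 99.600

99.600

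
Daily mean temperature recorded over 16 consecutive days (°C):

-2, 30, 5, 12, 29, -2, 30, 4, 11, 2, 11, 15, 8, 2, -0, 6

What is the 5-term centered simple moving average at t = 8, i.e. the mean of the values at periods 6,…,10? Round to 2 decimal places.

9.00

Sum of periods 6–10: (-2) + 30 + 4 + 11 + 2 = 45
Divide by 5: 45 / 5 = 9.00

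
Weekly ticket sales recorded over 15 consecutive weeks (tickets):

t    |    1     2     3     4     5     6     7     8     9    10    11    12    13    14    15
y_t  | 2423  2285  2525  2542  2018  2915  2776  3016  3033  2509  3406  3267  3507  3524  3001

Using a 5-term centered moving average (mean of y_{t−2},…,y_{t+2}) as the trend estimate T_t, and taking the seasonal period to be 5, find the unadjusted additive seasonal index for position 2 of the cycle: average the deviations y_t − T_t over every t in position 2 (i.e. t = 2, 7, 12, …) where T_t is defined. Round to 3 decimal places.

24.400

Season position 2 occurs at t = 7, 12 (where T_t is defined).
t=7: T_7 = 2751.60000; y_7 − T_7 = 2776 − 2751.60000 = 24.40000
t=12: T_12 = 3242.60000; y_12 − T_12 = 3267 − 3242.60000 = 24.40000
Mean deviation: (24.40000 + 24.40000) / 2 = 24.400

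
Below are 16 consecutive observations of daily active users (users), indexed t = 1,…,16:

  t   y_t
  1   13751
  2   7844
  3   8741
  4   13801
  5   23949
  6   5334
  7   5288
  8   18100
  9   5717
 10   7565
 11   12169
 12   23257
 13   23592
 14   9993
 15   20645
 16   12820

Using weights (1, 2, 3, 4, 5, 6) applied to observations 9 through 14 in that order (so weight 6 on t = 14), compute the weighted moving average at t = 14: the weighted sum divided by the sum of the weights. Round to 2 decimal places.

Weighted sum: 1·5717 + 2·7565 + 3·12169 + 4·23257 + 5·23592 + 6·9993 = 5717 + 15130 + 36507 + 93028 + 117960 + 59958 = 328300
Weight total: 1 + 2 + 3 + 4 + 5 + 6 = 21
WMA = 328300 / 21 = 15633.33

15633.33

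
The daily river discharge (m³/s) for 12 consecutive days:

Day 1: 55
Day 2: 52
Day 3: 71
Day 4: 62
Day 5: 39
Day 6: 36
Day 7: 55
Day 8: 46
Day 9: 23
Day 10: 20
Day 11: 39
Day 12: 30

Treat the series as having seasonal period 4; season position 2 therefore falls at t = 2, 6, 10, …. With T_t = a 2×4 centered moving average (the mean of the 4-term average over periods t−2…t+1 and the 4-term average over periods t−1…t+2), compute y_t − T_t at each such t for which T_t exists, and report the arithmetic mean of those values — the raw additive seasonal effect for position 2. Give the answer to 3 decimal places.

Season position 2 occurs at t = 6, 10 (where T_t is defined).
t=6: T_6 = 46.00000; y_6 − T_6 = 36 − 46.00000 = -10.00000
t=10: T_10 = 30.00000; y_10 − T_10 = 20 − 30.00000 = -10.00000
Mean deviation: (-10.00000 + -10.00000) / 2 = -10.000

-10.000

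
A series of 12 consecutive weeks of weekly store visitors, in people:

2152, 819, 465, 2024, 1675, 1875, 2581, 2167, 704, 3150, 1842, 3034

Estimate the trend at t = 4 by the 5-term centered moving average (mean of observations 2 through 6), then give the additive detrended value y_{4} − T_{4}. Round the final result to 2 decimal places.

652.40

Trend T_4 = (819 + 465 + 2024 + 1675 + 1875) / 5 = 6858/5 = 1371.6000
Detrended value: 2024 − 1371.6000 = 652.40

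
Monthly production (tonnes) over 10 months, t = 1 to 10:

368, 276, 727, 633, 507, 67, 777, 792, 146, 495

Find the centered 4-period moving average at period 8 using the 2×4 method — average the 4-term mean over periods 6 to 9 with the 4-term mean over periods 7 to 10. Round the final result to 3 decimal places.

Sum over 6–9: 67 + 777 + 792 + 146 = 1782
Sum over 7–10: 777 + 792 + 146 + 495 = 2210
CMA at t=8 = (1782 + 2210) / (2·4) = 3992 / 8 = 499.000

499.000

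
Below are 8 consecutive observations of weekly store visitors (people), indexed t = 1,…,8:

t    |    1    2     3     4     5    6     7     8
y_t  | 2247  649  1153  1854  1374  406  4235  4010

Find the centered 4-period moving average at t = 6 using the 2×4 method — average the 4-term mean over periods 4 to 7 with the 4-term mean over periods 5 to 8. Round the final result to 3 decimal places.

2236.750

Sum over 4–7: 1854 + 1374 + 406 + 4235 = 7869
Sum over 5–8: 1374 + 406 + 4235 + 4010 = 10025
CMA at t=6 = (7869 + 10025) / (2·4) = 17894 / 8 = 2236.750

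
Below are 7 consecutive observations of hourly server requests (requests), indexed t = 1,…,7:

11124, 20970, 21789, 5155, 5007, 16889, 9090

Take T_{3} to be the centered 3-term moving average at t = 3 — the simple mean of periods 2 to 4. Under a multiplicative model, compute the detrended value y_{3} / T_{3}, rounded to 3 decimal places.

1.364

Trend T_3 = (20970 + 21789 + 5155) / 3 = 47914/3 = 15971.33333
Ratio to trend: 21789 / 15971.33333 = 1.364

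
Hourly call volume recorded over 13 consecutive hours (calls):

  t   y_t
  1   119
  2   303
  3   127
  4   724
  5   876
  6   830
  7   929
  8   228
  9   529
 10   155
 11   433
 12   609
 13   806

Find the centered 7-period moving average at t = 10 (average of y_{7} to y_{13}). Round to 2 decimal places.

527.00

Sum of periods 7–13: 929 + 228 + 529 + 155 + 433 + 609 + 806 = 3689
Divide by 7: 3689 / 7 = 527.00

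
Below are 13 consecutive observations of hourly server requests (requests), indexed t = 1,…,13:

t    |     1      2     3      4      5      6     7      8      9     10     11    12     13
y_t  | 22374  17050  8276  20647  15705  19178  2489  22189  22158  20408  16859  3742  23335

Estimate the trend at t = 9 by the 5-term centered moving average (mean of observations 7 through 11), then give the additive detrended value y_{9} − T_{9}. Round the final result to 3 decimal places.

Trend T_9 = (2489 + 22189 + 22158 + 20408 + 16859) / 5 = 84103/5 = 16820.60000
Detrended value: 22158 − 16820.60000 = 5337.400

5337.400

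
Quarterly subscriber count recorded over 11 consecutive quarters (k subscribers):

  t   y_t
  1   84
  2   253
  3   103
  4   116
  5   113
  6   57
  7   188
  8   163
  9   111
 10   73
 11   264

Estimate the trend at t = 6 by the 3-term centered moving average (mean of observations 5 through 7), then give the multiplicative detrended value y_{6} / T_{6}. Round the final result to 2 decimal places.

Trend T_6 = (113 + 57 + 188) / 3 = 358/3 = 119.3333
Ratio to trend: 57 / 119.3333 = 0.48

0.48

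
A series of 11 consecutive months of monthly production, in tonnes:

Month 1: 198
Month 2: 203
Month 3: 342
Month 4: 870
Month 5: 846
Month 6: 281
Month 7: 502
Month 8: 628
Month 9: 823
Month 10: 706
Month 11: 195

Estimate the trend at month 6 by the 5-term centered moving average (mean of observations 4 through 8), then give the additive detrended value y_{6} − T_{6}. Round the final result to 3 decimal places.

-344.400

Trend T_6 = (870 + 846 + 281 + 502 + 628) / 5 = 3127/5 = 625.40000
Detrended value: 281 − 625.40000 = -344.400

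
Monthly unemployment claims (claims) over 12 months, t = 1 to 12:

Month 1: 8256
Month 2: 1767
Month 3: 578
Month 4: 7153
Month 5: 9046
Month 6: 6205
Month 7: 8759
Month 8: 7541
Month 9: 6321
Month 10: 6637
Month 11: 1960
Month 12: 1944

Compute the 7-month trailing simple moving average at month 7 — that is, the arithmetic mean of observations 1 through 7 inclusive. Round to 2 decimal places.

5966.29

Sum of periods 1–7: 8256 + 1767 + 578 + 7153 + 9046 + 6205 + 8759 = 41764
Divide by 7: 41764 / 7 = 5966.29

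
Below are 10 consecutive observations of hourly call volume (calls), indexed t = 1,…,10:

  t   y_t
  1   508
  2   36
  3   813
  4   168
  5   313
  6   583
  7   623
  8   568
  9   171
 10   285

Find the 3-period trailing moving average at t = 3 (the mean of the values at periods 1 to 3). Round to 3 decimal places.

452.333

Sum of periods 1–3: 508 + 36 + 813 = 1357
Divide by 3: 1357 / 3 = 452.333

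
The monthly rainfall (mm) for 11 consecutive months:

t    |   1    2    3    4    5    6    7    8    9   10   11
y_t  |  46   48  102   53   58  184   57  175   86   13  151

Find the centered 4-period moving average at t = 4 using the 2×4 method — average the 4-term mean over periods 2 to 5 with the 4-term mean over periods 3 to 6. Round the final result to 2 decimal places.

Sum over 2–5: 48 + 102 + 53 + 58 = 261
Sum over 3–6: 102 + 53 + 58 + 184 = 397
CMA at t=4 = (261 + 397) / (2·4) = 658 / 8 = 82.25

82.25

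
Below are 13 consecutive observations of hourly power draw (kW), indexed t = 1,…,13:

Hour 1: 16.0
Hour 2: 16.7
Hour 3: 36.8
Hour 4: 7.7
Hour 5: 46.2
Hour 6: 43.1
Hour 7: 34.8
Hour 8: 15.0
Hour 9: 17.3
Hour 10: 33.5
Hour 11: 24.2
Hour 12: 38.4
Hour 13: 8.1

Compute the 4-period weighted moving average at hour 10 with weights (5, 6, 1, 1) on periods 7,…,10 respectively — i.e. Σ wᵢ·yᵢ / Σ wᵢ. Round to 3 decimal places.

24.215

Weighted sum: 5·34.8 + 6·15.0 + 1·17.3 + 1·33.5 = 174.0 + 90.0 + 17.3 + 33.5 = 314.8
Weight total: 5 + 6 + 1 + 1 = 13
WMA = 314.8 / 13 = 24.215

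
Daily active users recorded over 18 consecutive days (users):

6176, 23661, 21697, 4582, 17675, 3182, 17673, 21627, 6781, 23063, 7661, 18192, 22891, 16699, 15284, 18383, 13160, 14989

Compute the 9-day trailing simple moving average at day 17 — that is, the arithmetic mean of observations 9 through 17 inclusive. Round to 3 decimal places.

15790.444

Sum of periods 9–17: 6781 + 23063 + 7661 + 18192 + 22891 + 16699 + 15284 + 18383 + 13160 = 142114
Divide by 9: 142114 / 9 = 15790.444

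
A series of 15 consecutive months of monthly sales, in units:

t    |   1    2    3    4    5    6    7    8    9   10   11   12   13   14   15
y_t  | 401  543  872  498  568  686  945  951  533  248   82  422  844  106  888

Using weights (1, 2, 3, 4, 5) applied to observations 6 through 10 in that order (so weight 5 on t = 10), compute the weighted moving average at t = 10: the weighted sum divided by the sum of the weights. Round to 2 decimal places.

586.73

Weighted sum: 1·686 + 2·945 + 3·951 + 4·533 + 5·248 = 686 + 1890 + 2853 + 2132 + 1240 = 8801
Weight total: 1 + 2 + 3 + 4 + 5 = 15
WMA = 8801 / 15 = 586.73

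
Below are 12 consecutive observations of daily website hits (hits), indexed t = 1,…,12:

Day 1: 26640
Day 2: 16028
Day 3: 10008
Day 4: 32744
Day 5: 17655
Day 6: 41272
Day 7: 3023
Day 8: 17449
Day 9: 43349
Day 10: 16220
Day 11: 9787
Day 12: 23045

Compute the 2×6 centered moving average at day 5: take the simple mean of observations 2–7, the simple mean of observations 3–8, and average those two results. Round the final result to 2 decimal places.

20240.08

Sum over 2–7: 16028 + 10008 + 32744 + 17655 + 41272 + 3023 = 120730
Sum over 3–8: 10008 + 32744 + 17655 + 41272 + 3023 + 17449 = 122151
CMA at t=5 = (120730 + 122151) / (2·6) = 242881 / 12 = 20240.08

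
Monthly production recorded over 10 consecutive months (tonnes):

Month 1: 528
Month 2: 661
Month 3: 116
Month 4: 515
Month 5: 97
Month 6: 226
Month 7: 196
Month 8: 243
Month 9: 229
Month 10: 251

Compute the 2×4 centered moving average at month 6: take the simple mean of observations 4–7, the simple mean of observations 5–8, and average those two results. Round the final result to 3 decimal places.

224.500

Sum over 4–7: 515 + 97 + 226 + 196 = 1034
Sum over 5–8: 97 + 226 + 196 + 243 = 762
CMA at t=6 = (1034 + 762) / (2·4) = 1796 / 8 = 224.500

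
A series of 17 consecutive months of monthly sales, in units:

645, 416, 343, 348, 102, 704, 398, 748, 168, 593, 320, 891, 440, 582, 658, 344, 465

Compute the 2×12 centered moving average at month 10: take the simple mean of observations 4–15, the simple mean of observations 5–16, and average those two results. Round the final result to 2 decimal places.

495.83

Sum over 4–15: 348 + 102 + 704 + 398 + 748 + 168 + 593 + 320 + 891 + 440 + 582 + 658 = 5952
Sum over 5–16: 102 + 704 + 398 + 748 + 168 + 593 + 320 + 891 + 440 + 582 + 658 + 344 = 5948
CMA at t=10 = (5952 + 5948) / (2·12) = 11900 / 24 = 495.83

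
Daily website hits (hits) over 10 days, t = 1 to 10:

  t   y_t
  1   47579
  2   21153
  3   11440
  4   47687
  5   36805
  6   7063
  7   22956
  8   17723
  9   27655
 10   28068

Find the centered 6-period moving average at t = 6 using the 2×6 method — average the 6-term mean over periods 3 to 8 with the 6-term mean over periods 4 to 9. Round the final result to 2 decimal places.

25296.92

Sum over 3–8: 11440 + 47687 + 36805 + 7063 + 22956 + 17723 = 143674
Sum over 4–9: 47687 + 36805 + 7063 + 22956 + 17723 + 27655 = 159889
CMA at t=6 = (143674 + 159889) / (2·6) = 303563 / 12 = 25296.92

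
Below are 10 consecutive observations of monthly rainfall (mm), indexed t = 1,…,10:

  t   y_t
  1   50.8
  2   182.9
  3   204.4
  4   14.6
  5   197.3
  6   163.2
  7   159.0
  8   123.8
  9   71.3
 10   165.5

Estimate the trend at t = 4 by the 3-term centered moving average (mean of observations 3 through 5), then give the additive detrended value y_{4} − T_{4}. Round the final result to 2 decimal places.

-124.17

Trend T_4 = (204.4 + 14.6 + 197.3) / 3 = 416.3/3 = 138.7667
Detrended value: 14.6 − 138.7667 = -124.17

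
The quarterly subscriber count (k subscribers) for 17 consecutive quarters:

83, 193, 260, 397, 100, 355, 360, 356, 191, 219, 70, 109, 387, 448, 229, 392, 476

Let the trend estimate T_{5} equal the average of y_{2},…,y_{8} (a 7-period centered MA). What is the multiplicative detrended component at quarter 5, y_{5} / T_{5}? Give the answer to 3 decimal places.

Trend T_5 = (193 + 260 + 397 + 100 + 355 + 360 + 356) / 7 = 2021/7 = 288.71429
Ratio to trend: 100 / 288.71429 = 0.346

0.346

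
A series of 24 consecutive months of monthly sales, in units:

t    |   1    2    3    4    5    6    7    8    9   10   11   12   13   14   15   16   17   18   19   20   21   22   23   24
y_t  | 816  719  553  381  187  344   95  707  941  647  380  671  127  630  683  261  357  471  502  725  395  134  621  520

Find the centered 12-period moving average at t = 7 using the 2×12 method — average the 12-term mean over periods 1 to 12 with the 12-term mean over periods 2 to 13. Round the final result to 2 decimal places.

508.04

Sum over 1–12: 816 + 719 + 553 + 381 + 187 + 344 + 95 + 707 + 941 + 647 + 380 + 671 = 6441
Sum over 2–13: 719 + 553 + 381 + 187 + 344 + 95 + 707 + 941 + 647 + 380 + 671 + 127 = 5752
CMA at t=7 = (6441 + 5752) / (2·12) = 12193 / 24 = 508.04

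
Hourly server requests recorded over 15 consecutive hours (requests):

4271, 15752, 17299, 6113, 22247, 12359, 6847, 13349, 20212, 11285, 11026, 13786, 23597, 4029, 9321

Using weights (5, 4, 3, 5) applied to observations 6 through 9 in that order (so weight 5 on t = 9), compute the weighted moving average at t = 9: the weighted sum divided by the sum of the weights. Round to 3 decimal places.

Weighted sum: 5·12359 + 4·6847 + 3·13349 + 5·20212 = 61795 + 27388 + 40047 + 101060 = 230290
Weight total: 5 + 4 + 3 + 5 = 17
WMA = 230290 / 17 = 13546.471

13546.471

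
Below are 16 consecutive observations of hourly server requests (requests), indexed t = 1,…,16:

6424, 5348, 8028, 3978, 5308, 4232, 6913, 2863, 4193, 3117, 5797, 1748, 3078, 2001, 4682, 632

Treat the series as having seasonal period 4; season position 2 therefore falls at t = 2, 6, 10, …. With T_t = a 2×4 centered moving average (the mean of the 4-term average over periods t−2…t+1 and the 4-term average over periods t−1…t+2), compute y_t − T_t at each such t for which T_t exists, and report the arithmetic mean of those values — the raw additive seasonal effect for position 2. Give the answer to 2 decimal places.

Season position 2 occurs at t = 6, 10, 14 (where T_t is defined).
t=6: T_6 = 4968.3750; y_6 − T_6 = 4232 − 4968.3750 = -736.3750
t=10: T_10 = 3853.1250; y_10 − T_10 = 3117 − 3853.1250 = -736.1250
t=14: T_14 = 2737.7500; y_14 − T_14 = 2001 − 2737.7500 = -736.7500
Mean deviation: (-736.3750 + -736.1250 + -736.7500) / 3 = -736.42

-736.42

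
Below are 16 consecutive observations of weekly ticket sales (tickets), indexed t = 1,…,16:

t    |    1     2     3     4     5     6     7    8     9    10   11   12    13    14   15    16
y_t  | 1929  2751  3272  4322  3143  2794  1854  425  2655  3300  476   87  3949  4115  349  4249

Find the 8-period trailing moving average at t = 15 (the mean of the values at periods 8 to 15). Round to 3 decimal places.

1919.500

Sum of periods 8–15: 425 + 2655 + 3300 + 476 + 87 + 3949 + 4115 + 349 = 15356
Divide by 8: 15356 / 8 = 1919.500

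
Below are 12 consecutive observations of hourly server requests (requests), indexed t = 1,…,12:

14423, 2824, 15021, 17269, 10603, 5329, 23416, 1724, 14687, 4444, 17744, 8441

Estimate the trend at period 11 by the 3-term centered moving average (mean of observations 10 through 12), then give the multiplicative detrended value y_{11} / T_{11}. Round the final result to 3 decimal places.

Trend T_11 = (4444 + 17744 + 8441) / 3 = 30629/3 = 10209.66667
Ratio to trend: 17744 / 10209.66667 = 1.738

1.738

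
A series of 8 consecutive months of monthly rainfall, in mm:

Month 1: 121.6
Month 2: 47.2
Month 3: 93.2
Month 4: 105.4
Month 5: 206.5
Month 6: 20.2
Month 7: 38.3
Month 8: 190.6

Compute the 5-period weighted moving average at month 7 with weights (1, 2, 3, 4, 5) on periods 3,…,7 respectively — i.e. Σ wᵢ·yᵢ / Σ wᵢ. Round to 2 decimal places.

79.72

Weighted sum: 1·93.2 + 2·105.4 + 3·206.5 + 4·20.2 + 5·38.3 = 93.2 + 210.8 + 619.5 + 80.8 + 191.5 = 1195.8
Weight total: 1 + 2 + 3 + 4 + 5 = 15
WMA = 1195.8 / 15 = 79.72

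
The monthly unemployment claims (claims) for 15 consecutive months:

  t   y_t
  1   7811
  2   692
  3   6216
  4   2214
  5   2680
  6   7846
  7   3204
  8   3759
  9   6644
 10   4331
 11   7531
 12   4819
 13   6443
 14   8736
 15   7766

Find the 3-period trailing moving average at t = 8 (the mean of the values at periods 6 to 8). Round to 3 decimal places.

Sum of periods 6–8: 7846 + 3204 + 3759 = 14809
Divide by 3: 14809 / 3 = 4936.333

4936.333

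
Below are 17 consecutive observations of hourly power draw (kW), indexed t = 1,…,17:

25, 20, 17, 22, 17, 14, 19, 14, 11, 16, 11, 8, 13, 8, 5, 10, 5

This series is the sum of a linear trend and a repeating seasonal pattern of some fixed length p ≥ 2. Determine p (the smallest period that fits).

First differences y_{t+1} − y_t: -5, -3, 5, -5, -3, 5, -5, -3, …
The difference pattern repeats every 3 terms and not for any smaller step, so p = 3.

3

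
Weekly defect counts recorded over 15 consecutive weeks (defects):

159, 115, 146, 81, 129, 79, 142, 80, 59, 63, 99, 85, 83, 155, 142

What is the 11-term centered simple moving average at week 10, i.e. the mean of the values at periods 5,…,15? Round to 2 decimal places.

Sum of periods 5–15: 129 + 79 + 142 + 80 + 59 + 63 + 99 + 85 + 83 + 155 + 142 = 1116
Divide by 11: 1116 / 11 = 101.45

101.45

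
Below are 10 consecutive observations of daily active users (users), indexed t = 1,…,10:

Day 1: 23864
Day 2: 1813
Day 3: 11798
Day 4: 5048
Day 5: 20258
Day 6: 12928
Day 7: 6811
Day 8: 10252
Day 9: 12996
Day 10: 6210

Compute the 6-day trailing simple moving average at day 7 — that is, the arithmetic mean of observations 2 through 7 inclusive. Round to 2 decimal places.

9776.00

Sum of periods 2–7: 1813 + 11798 + 5048 + 20258 + 12928 + 6811 = 58656
Divide by 6: 58656 / 6 = 9776.00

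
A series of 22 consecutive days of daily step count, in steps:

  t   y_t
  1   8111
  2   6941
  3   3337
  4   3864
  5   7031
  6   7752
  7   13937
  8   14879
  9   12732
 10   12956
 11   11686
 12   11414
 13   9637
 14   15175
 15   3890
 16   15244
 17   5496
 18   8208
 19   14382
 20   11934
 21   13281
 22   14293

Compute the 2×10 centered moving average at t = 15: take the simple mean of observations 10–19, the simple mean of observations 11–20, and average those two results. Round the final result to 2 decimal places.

Sum over 10–19: 12956 + 11686 + 11414 + 9637 + 15175 + 3890 + 15244 + 5496 + 8208 + 14382 = 108088
Sum over 11–20: 11686 + 11414 + 9637 + 15175 + 3890 + 15244 + 5496 + 8208 + 14382 + 11934 = 107066
CMA at t=15 = (108088 + 107066) / (2·10) = 215154 / 20 = 10757.70

10757.70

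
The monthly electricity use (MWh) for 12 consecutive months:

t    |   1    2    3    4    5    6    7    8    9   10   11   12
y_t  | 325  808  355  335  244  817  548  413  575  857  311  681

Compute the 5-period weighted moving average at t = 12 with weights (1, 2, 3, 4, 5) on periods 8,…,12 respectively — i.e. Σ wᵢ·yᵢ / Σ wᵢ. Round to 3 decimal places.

585.533

Weighted sum: 1·413 + 2·575 + 3·857 + 4·311 + 5·681 = 413 + 1150 + 2571 + 1244 + 3405 = 8783
Weight total: 1 + 2 + 3 + 4 + 5 = 15
WMA = 8783 / 15 = 585.533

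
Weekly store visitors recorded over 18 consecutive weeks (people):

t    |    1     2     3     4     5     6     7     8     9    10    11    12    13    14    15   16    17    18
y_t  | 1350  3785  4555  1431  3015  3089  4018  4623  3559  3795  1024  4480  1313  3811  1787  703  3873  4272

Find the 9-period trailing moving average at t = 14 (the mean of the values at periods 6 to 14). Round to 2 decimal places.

3301.33

Sum of periods 6–14: 3089 + 4018 + 4623 + 3559 + 3795 + 1024 + 4480 + 1313 + 3811 = 29712
Divide by 9: 29712 / 9 = 3301.33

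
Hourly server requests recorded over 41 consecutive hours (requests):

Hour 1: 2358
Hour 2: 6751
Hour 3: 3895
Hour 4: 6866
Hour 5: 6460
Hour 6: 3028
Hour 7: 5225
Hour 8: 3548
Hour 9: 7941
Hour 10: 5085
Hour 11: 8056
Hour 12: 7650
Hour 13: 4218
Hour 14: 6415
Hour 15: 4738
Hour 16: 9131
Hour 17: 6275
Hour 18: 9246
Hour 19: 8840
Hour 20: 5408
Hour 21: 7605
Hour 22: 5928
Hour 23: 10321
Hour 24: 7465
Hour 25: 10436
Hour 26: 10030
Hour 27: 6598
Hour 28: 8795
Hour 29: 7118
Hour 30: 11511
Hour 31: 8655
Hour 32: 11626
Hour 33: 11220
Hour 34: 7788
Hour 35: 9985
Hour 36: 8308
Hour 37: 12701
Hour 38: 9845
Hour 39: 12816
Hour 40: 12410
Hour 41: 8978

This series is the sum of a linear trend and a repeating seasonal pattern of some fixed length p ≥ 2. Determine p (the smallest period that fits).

First differences y_{t+1} − y_t: 4393, -2856, 2971, -406, -3432, 2197, -1677, 4393, -2856, 2971, -406, -3432, 2197, -1677, 4393, -2856, …
The difference pattern repeats every 7 terms and not for any smaller step, so p = 7.

7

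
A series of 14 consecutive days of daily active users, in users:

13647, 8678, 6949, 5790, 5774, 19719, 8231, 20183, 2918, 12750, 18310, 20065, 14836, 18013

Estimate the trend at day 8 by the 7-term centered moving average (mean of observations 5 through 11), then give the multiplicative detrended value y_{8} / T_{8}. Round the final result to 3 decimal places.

1.608

Trend T_8 = (5774 + 19719 + 8231 + 20183 + 2918 + 12750 + 18310) / 7 = 87885/7 = 12555.00000
Ratio to trend: 20183 / 12555.00000 = 1.608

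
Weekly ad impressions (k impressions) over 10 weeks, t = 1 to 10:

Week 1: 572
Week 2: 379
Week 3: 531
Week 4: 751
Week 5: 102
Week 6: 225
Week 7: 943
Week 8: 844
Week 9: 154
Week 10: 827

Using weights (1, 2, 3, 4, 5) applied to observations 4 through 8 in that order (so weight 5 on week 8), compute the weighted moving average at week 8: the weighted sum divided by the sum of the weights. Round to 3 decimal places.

Weighted sum: 1·751 + 2·102 + 3·225 + 4·943 + 5·844 = 751 + 204 + 675 + 3772 + 4220 = 9622
Weight total: 1 + 2 + 3 + 4 + 5 = 15
WMA = 9622 / 15 = 641.467

641.467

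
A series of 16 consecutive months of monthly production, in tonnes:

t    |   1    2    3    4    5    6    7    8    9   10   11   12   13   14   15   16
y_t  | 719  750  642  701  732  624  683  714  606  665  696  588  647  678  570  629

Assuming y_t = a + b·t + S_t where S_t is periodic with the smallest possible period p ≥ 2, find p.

First differences y_{t+1} − y_t: 31, -108, 59, 31, -108, 59, 31, -108, …
The difference pattern repeats every 3 terms and not for any smaller step, so p = 3.

3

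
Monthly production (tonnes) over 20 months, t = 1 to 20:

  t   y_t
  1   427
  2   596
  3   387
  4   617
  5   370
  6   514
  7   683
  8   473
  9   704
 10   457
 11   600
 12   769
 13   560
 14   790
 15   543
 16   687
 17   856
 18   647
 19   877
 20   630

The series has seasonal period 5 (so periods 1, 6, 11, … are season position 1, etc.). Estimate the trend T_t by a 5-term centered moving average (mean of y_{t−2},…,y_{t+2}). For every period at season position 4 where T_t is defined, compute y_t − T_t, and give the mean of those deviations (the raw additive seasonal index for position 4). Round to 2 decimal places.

120.33

Season position 4 occurs at t = 4, 9, 14 (where T_t is defined).
t=4: T_4 = 496.8000; y_4 − T_4 = 617 − 496.8000 = 120.2000
t=9: T_9 = 583.4000; y_9 − T_9 = 704 − 583.4000 = 120.6000
t=14: T_14 = 669.8000; y_14 − T_14 = 790 − 669.8000 = 120.2000
Mean deviation: (120.2000 + 120.6000 + 120.2000) / 3 = 120.33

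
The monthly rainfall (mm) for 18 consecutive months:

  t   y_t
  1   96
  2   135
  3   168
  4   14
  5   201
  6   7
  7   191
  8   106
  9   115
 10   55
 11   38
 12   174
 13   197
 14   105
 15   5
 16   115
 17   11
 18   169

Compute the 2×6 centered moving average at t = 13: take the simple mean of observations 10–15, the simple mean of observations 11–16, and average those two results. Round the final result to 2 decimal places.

100.67

Sum over 10–15: 55 + 38 + 174 + 197 + 105 + 5 = 574
Sum over 11–16: 38 + 174 + 197 + 105 + 5 + 115 = 634
CMA at t=13 = (574 + 634) / (2·6) = 1208 / 12 = 100.67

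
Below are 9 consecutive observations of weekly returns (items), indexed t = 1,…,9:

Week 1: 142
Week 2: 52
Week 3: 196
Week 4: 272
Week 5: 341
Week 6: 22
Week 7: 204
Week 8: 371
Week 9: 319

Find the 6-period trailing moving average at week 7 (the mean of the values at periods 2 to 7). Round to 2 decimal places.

181.17

Sum of periods 2–7: 52 + 196 + 272 + 341 + 22 + 204 = 1087
Divide by 6: 1087 / 6 = 181.17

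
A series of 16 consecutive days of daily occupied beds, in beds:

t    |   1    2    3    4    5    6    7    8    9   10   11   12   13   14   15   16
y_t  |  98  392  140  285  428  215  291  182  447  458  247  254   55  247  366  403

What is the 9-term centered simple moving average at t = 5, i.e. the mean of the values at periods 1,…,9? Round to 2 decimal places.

275.33

Sum of periods 1–9: 98 + 392 + 140 + 285 + 428 + 215 + 291 + 182 + 447 = 2478
Divide by 9: 2478 / 9 = 275.33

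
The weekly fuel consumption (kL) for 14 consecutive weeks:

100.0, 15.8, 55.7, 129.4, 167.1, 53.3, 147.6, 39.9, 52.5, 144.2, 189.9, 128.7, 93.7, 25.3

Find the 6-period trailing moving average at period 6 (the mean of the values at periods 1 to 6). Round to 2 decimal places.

86.88

Sum of periods 1–6: 100.0 + 15.8 + 55.7 + 129.4 + 167.1 + 53.3 = 521.3
Divide by 6: 521.3 / 6 = 86.88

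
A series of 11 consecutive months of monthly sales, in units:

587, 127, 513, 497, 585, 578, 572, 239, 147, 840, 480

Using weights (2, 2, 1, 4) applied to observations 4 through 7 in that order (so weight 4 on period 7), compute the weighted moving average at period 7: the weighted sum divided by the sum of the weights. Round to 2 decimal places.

558.89

Weighted sum: 2·497 + 2·585 + 1·578 + 4·572 = 994 + 1170 + 578 + 2288 = 5030
Weight total: 2 + 2 + 1 + 4 = 9
WMA = 5030 / 9 = 558.89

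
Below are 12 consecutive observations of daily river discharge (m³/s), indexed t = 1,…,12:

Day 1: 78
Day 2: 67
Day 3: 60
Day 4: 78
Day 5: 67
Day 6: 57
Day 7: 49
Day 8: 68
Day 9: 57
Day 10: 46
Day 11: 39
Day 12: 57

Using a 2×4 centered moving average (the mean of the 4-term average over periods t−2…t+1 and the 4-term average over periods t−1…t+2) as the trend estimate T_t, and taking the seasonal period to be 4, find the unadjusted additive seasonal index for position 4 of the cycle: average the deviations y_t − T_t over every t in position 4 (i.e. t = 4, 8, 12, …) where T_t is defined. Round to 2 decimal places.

Season position 4 occurs at t = 4, 8 (where T_t is defined).
t=4: T_4 = 66.7500; y_4 − T_4 = 78 − 66.7500 = 11.2500
t=8: T_8 = 56.3750; y_8 − T_8 = 68 − 56.3750 = 11.6250
Mean deviation: (11.2500 + 11.6250) / 2 = 11.44

11.44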